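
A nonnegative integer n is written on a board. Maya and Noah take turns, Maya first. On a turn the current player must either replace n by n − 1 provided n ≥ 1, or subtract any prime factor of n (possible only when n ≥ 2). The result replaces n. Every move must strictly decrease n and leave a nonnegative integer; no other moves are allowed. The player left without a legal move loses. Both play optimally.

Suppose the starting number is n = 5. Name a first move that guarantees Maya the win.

Move to 0.

Label each position W (a win for the player to move) or L (a loss). A position with no legal move is L; any other position is W exactly when some move reaches an L, and L when every move reaches a W.
n=0: no move → L
n=1: →0(L), so W
n=2: →0(L), so W
n=3: →0(L), so W
n=4: →2(W), 3(W) — all W, so L
n=5: →0(L), so W
From 5, the L positions reachable in one move are: 0, 4. Any move reaching one of these is winning.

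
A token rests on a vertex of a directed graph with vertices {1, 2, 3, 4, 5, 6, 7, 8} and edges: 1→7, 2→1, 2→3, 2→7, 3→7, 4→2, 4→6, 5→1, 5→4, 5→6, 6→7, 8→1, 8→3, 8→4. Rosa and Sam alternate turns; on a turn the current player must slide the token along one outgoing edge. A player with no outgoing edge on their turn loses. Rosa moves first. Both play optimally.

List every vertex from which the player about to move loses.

Positions with no move are L. A position that does have a move is losing for the player to move precisely when every available move leads to a winning position for the opponent. Fill in the labels:
Every edge goes from a vertex to one that appears earlier in the order 7, 3, 1, 2, 6, 4, 8, 5, so processing vertices in that order labels each vertex after all of its successors.
7: no outgoing edge → L
3: reaches L-position 7 → W
1: reaches L-position 7 → W
2: reaches L-position 7 → W
6: reaches L-position 7 → W
4: only reaches 6(W), 2(W), all W → L
8: reaches L-position 4 → W
5: reaches L-position 4 → W
The losing starting vertices are exactly the entries labelled L in this table (2 of them).

4, 7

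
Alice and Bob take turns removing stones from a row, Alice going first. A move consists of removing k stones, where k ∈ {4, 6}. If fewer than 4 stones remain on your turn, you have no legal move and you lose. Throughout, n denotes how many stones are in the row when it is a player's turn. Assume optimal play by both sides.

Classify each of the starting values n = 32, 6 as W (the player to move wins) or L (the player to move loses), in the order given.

32: L, 6: W

Positions with no move are L. A position that does have a move is losing for the player to move precisely when every available move leads to a winning position for the opponent. Fill in the labels:
n=0: no move → L
n=1: no move → L
n=2: no move → L
n=3: no move → L
n=4: W (go to 0, an L position)
n=5: W (go to 1, an L position)
n=6: W (go to 2, an L position)
n=7: W (go to 3, an L position)
n=8: W (go to 2, an L position)
n=9: W (go to 3, an L position)
n=10: L (options 6(W), 4(W) are all W)
n=11: L (options 7(W), 5(W) are all W)
n=12: L (options 8(W), 6(W) are all W)
n=13: L (options 9(W), 7(W) are all W)
n=14: W (go to 10, an L position)
n=15: W (go to 11, an L position)
n=16: W (go to 12, an L position)
n=17: W (go to 13, an L position)
n=18: W (go to 12, an L position)
n=19: W (go to 13, an L position)
n=20: L (options 16(W), 14(W) are all W)
n=21: L (options 17(W), 15(W) are all W)
n=22: L (options 18(W), 16(W) are all W)
n=23: L (options 19(W), 17(W) are all W)
n=24: W (go to 20, an L position)
n=25: W (go to 21, an L position)
n=26: W (go to 22, an L position)
n=27: W (go to 23, an L position)
n=28: W (go to 22, an L position)
n=29: W (go to 23, an L position)
n=30: L (options 26(W), 24(W) are all W)
n=31: L (options 27(W), 25(W) are all W)
n=32: L (options 28(W), 26(W) are all W)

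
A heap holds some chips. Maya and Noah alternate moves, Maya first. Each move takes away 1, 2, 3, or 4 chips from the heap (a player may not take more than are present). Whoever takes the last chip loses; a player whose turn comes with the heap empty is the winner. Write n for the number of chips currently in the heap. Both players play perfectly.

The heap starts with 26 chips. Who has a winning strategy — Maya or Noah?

Use the standard recursion: the mover wins at a terminal position; elsewhere, the mover wins exactly when some move hands the opponent an L position.
n=0: no move; the opponent has just taken the last chip and therefore loses → W
n=1: L (sole option 0(W) is W)
n=2: W (go to 1, an L position)
n=3: W (go to 1, an L position)
n=4: W (go to 1, an L position)
n=5: W (go to 1, an L position)
n=6: L (options 5(W), 4(W), 3(W), 2(W) are all W)
n=7: W (go to 6, an L position)
n=8: W (go to 6, an L position)
n=9: W (go to 6, an L position)
n=10: W (go to 6, an L position)
n=11: L (options 10(W), 9(W), 8(W), 7(W) are all W)
n=12: W (go to 11, an L position)
n=13: W (go to 11, an L position)
n=14: W (go to 11, an L position)
n=15: W (go to 11, an L position)
n=16: L (options 15(W), 14(W), 13(W), 12(W) are all W)
n=17: W (go to 16, an L position)
n=18: W (go to 16, an L position)
n=19: W (go to 16, an L position)
n=20: W (go to 16, an L position)
n=21: L (options 20(W), 19(W), 18(W), 17(W) are all W)
n=22: W (go to 21, an L position)
n=23: W (go to 21, an L position)
n=24: W (go to 21, an L position)
n=25: W (go to 21, an L position)
n=26: L (options 25(W), 24(W), 23(W), 22(W) are all W)
The starting position 26 is L: whatever Maya does, the opponent receives a W position.

Noah wins.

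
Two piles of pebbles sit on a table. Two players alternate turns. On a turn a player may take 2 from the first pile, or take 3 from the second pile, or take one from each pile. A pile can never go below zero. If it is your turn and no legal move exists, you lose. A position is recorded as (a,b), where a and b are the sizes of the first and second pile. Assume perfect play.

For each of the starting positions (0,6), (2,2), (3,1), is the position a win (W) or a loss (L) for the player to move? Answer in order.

(0,6): L, (2,2): W, (3,1): L

Build the W/L table. Terminal = L. A non-terminal position is W if it has a move to some L; otherwise it is L.
No move ever increases a pile, so every position that can arise here has a ≤ 3 and b ≤ 6; it is enough to label the cells with 0 ≤ a ≤ 3 and 0 ≤ b ≤ 6.
Every move lowers a or b (never raises either), so fill the grid row by row in increasing a, and left to right within a row: each cell's successors are then already labelled.
      b=0  b=1  b=2  b=3  b=4  b=5  b=6
a=0:    L    L    L    W    W    W    L
a=1:    L    W    W    W    L    L    L
a=2:    W    W    W    L    L    W    W
a=3:    W    L    L    L    W    W    W
Cells with no legal move (terminal, hence L): (0,0), (0,1), (0,2), (1,0).
The remaining L cells, each justified by listing all of its moves:
(0,6): the only move is to (0,3)(W), a W ⇒ L
(1,4): moves to (1,1)(W), (0,3)(W); every one is W ⇒ L
(1,5): moves to (1,2)(W), (0,4)(W); every one is W ⇒ L
(1,6): moves to (1,3)(W), (0,5)(W); every one is W ⇒ L
(2,3): moves to (0,3)(W), (2,0)(W), (1,2)(W); every one is W ⇒ L
(2,4): moves to (0,4)(W), (2,1)(W), (1,3)(W); every one is W ⇒ L
(3,1): moves to (1,1)(W), (2,0)(W); every one is W ⇒ L
(3,2): moves to (1,2)(W), (2,1)(W); every one is W ⇒ L
(3,3): moves to (1,3)(W), (3,0)(W), (2,2)(W); every one is W ⇒ L
Every other cell has at least one move into one of the L cells above, so it is W.
(0,6): one of the L cells justified above, so L
(2,2): the move to (0,2) reaches an L cell, so W
(3,1): one of the L cells justified above, so L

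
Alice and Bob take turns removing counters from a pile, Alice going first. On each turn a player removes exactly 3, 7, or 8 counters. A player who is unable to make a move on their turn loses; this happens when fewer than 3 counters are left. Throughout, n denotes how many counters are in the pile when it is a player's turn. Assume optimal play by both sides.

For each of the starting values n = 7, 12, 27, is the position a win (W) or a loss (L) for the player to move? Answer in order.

Positions with no move are L. A position that does have a move is losing for the player to move precisely when every available move leads to a winning position for the opponent. Fill in the labels:
n=0: no move → L
n=1: no move → L
n=2: no move → L
n=3: W (go to 0, an L position)
n=4: W (go to 1, an L position)
n=5: W (go to 2, an L position)
n=6: L (sole option 3(W) is W)
n=7: W (go to 0, an L position)
n=8: W (go to 1, an L position)
n=9: W (go to 6, an L position)
n=10: W (go to 2, an L position)
n=11: L (options 8(W), 4(W), 3(W) are all W)
n=12: L (options 9(W), 5(W), 4(W) are all W)
n=13: W (go to 6, an L position)
n=14: W (go to 11, an L position)
n=15: W (go to 12, an L position)
n=16: L (options 13(W), 9(W), 8(W) are all W)
n=17: L (options 14(W), 10(W), 9(W) are all W)
n=18: W (go to 11, an L position)
n=19: W (go to 16, an L position)
n=20: W (go to 17, an L position)
n=21: L (options 18(W), 14(W), 13(W) are all W)
n=22: L (options 19(W), 15(W), 14(W) are all W)
n=23: W (go to 16, an L position)
n=24: W (go to 21, an L position)
n=25: W (go to 22, an L position)
n=26: L (options 23(W), 19(W), 18(W) are all W)
n=27: L (options 24(W), 20(W), 19(W) are all W)

7: W, 12: L, 27: L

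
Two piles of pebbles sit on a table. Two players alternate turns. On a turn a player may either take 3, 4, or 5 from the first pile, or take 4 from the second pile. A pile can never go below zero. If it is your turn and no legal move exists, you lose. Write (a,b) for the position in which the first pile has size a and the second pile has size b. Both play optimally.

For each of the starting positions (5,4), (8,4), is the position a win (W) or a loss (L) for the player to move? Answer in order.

(5,4): L, (8,4): W

Use the standard recursion: the mover loses at a terminal position; elsewhere, the mover wins exactly when some move hands the opponent an L position.
No move ever increases a pile, so every position that can arise here has a ≤ 8 and b ≤ 4; it is enough to label the cells with 0 ≤ a ≤ 8 and 0 ≤ b ≤ 4.
Every move lowers a or b (never raises either), so fill the grid row by row in increasing a, and left to right within a row: each cell's successors are then already labelled.
      b=0  b=1  b=2  b=3  b=4
a=0:    L    L    L    L    W
a=1:    L    L    L    L    W
a=2:    L    L    L    L    W
a=3:    W    W    W    W    L
a=4:    W    W    W    W    L
a=5:    W    W    W    W    L
a=6:    W    W    W    W    W
a=7:    W    W    W    W    W
a=8:    L    L    L    L    W
Cells with no legal move (terminal, hence L): (0,0), (0,1), (0,2), (0,3), (1,0), (1,1), (1,2), (1,3), (2,0), (2,1), (2,2), (2,3).
The remaining L cells, each justified by listing all of its moves:
(3,4): L (options (0,4)(W), (3,0)(W) are all W)
(4,4): L (options (1,4)(W), (0,4)(W), (4,0)(W) are all W)
(5,4): L (options (2,4)(W), (1,4)(W), (0,4)(W), (5,0)(W) are all W)
(8,0): L (options (5,0)(W), (4,0)(W), (3,0)(W) are all W)
(8,1): L (options (5,1)(W), (4,1)(W), (3,1)(W) are all W)
(8,2): L (options (5,2)(W), (4,2)(W), (3,2)(W) are all W)
(8,3): L (options (5,3)(W), (4,3)(W), (3,3)(W) are all W)
Every other cell has at least one move into one of the L cells above, so it is W.
(5,4): one of the L cells justified above, so L
(8,4): the move to (5,4) reaches an L cell, so W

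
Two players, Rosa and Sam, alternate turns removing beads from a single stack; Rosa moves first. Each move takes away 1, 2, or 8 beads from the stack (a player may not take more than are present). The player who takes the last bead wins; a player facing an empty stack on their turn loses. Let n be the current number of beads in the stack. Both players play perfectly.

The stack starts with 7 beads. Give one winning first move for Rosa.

Use the standard recursion: the mover loses at a terminal position; elsewhere, the mover wins exactly when some move hands the opponent an L position.
n=0: no move → L
n=1: W (go to 0, an L position)
n=2: W (go to 0, an L position)
n=3: L (options 2(W), 1(W) are all W)
n=4: W (go to 3, an L position)
n=5: W (go to 3, an L position)
n=6: L (options 5(W), 4(W) are all W)
n=7: W (go to 6, an L position)
From 7, the L positions reachable in one move are: 6.

Remove 1, leaving 6.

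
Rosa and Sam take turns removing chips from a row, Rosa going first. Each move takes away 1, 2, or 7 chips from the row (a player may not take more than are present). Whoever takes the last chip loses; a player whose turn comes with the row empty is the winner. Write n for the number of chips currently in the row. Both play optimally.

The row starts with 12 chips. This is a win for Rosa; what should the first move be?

Remove 2, leaving 10.

Classify positions by backward induction: terminal positions (no move available) are W. From any other position, the mover wins iff some move reaches an L.
n=0: no move; the opponent has just taken the last chip and therefore loses → W
n=1: the only move is to 0(W), a W ⇒ L
n=2: can move to 1, which is L ⇒ W
n=3: can move to 1, which is L ⇒ W
n=4: moves to 3(W), 2(W); every one is W ⇒ L
n=5: can move to 4, which is L ⇒ W
n=6: can move to 4, which is L ⇒ W
n=7: moves to 6(W), 5(W), 0(W); every one is W ⇒ L
n=8: can move to 7, which is L ⇒ W
n=9: can move to 7, which is L ⇒ W
n=10: moves to 9(W), 8(W), 3(W); every one is W ⇒ L
n=11: can move to 10, which is L ⇒ W
n=12: can move to 10, which is L ⇒ W
From 12, the L positions reachable in one move are: 10.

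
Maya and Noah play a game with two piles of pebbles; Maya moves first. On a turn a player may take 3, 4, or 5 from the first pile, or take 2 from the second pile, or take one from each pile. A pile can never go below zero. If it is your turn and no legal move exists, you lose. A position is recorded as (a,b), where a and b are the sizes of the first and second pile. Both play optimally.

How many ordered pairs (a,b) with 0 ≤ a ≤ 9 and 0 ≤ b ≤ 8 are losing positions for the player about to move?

Compute win/loss labels from the base case upward. A position with no move is L. Any other position is W if it can reach an L in one move, else L.
Every move lowers a or b (never raises either), so fill the grid row by row in increasing a, and left to right within a row: each cell's successors are then already labelled.
      b=0  b=1  b=2  b=3  b=4  b=5  b=6  b=7  b=8
a=0:    L    L    W    W    L    L    W    W    L
a=1:    L    W    W    L    L    W    W    L    L
a=2:    L    W    W    L    W    W    L    L    W
a=3:    W    W    L    L    W    W    L    W    W
a=4:    W    W    L    W    W    W    L    W    W
a=5:    W    W    L    W    W    W    W    W    W
a=6:    W    L    W    W    W    L    W    W    W
a=7:    W    L    W    W    L    L    W    W    L
a=8:    L    L    W    W    L    W    W    L    L
a=9:    L    W    W    L    L    W    W    L    W
Cells with no legal move (terminal, hence L): (0,0), (0,1), (1,0), (2,0).
The remaining L cells, each justified by listing all of its moves:
(0,4): only reaches (0,2)(W), which is W → L
(0,5): only reaches (0,3)(W), which is W → L
(0,8): only reaches (0,6)(W), which is W → L
(1,3): only reaches (1,1)(W), (0,2)(W), all W → L
(1,4): only reaches (1,2)(W), (0,3)(W), all W → L
(1,7): only reaches (1,5)(W), (0,6)(W), all W → L
(1,8): only reaches (1,6)(W), (0,7)(W), all W → L
(2,3): only reaches (2,1)(W), (1,2)(W), all W → L
(2,6): only reaches (2,4)(W), (1,5)(W), all W → L
(2,7): only reaches (2,5)(W), (1,6)(W), all W → L
(3,2): only reaches (0,2)(W), (3,0)(W), (2,1)(W), all W → L
(3,3): only reaches (0,3)(W), (3,1)(W), (2,2)(W), all W → L
(3,6): only reaches (0,6)(W), (3,4)(W), (2,5)(W), all W → L
(4,2): only reaches (1,2)(W), (0,2)(W), (4,0)(W), (3,1)(W), all W → L
(4,6): only reaches (1,6)(W), (0,6)(W), (4,4)(W), (3,5)(W), all W → L
(5,2): only reaches (2,2)(W), (1,2)(W), (0,2)(W), (5,0)(W), (4,1)(W), all W → L
(6,1): only reaches (3,1)(W), (2,1)(W), (1,1)(W), (5,0)(W), all W → L
(6,5): only reaches (3,5)(W), (2,5)(W), (1,5)(W), (6,3)(W), (5,4)(W), all W → L
(7,1): only reaches (4,1)(W), (3,1)(W), (2,1)(W), (6,0)(W), all W → L
(7,4): only reaches (4,4)(W), (3,4)(W), (2,4)(W), (7,2)(W), (6,3)(W), all W → L
(7,5): only reaches (4,5)(W), (3,5)(W), (2,5)(W), (7,3)(W), (6,4)(W), all W → L
(7,8): only reaches (4,8)(W), (3,8)(W), (2,8)(W), (7,6)(W), (6,7)(W), all W → L
(8,0): only reaches (5,0)(W), (4,0)(W), (3,0)(W), all W → L
(8,1): only reaches (5,1)(W), (4,1)(W), (3,1)(W), (7,0)(W), all W → L
(8,4): only reaches (5,4)(W), (4,4)(W), (3,4)(W), (8,2)(W), (7,3)(W), all W → L
(8,7): only reaches (5,7)(W), (4,7)(W), (3,7)(W), (8,5)(W), (7,6)(W), all W → L
(8,8): only reaches (5,8)(W), (4,8)(W), (3,8)(W), (8,6)(W), (7,7)(W), all W → L
(9,0): only reaches (6,0)(W), (5,0)(W), (4,0)(W), all W → L
(9,3): only reaches (6,3)(W), (5,3)(W), (4,3)(W), (9,1)(W), (8,2)(W), all W → L
(9,4): only reaches (6,4)(W), (5,4)(W), (4,4)(W), (9,2)(W), (8,3)(W), all W → L
(9,7): only reaches (6,7)(W), (5,7)(W), (4,7)(W), (9,5)(W), (8,6)(W), all W → L
Every other cell has at least one move into one of the L cells above, so it is W.
L cells per row: a=0: 5, a=1: 5, a=2: 4, a=3: 3, a=4: 2, a=5: 1, a=6: 2, a=7: 4, a=8: 5, a=9: 4; total 35.

35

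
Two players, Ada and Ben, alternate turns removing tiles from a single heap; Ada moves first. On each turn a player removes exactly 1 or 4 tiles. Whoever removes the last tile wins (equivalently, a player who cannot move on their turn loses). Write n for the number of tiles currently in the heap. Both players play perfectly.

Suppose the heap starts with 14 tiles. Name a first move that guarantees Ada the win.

Use the standard recursion: the mover loses at a terminal position; elsewhere, the mover wins exactly when some move hands the opponent an L position.
n=0: no move → L
n=1: →0(L), so W
n=2: →1(W) only, which is W, so L
n=3: →2(L), so W
n=4: →0(L), so W
n=5: →4(W), 1(W) — all W, so L
n=6: →5(L), so W
n=7: →6(W), 3(W) — all W, so L
n=8: →7(L), so W
n=9: →5(L), so W
n=10: →9(W), 6(W) — all W, so L
n=11: →10(L), so W
n=12: →11(W), 8(W) — all W, so L
n=13: →12(L), so W
n=14: →10(L), so W
From 14, the L positions reachable in one move are: 10.

Remove 4, leaving 10.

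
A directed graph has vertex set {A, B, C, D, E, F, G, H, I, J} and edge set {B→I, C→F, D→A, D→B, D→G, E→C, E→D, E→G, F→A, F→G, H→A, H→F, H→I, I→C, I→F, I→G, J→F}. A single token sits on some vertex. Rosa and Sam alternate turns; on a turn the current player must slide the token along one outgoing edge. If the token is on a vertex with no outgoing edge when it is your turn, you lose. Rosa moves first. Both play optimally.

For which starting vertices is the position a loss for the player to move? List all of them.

A, B, C, G, J

Compute win/loss labels from the base case upward. A position with no move is L. Any other position is W if it can reach an L in one move, else L.
Every edge goes from a vertex to one that appears earlier in the order A, G, F, C, I, H, J, B, D, E, so processing vertices in that order labels each vertex after all of its successors.
A: no outgoing edge → L
G: no outgoing edge → L
F: →G(L), so W
C: →F(W) only, which is W, so L
I: →C(L), so W
H: →A(L), so W
J: →F(W) only, which is W, so L
B: →I(W) only, which is W, so L
D: →B(L), so W
E: →C(L), so W
Reading off the rows marked L gives the requested list; there are 5 such vertices.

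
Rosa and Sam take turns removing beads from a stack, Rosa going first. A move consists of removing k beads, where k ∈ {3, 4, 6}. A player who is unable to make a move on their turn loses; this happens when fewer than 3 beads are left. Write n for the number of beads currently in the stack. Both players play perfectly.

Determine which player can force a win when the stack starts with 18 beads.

Use the standard recursion: the mover loses at a terminal position; elsewhere, the mover wins exactly when some move hands the opponent an L position.
n=0: no move → L
n=1: no move → L
n=2: no move → L
n=3: →0(L), so W
n=4: →1(L), so W
n=5: →2(L), so W
n=6: →2(L), so W
n=7: →1(L), so W
n=8: →2(L), so W
n=9: →6(W), 5(W), 3(W) — all W, so L
n=10: →7(W), 6(W), 4(W) — all W, so L
n=11: →8(W), 7(W), 5(W) — all W, so L
n=12: →9(L), so W
n=13: →10(L), so W
n=14: →11(L), so W
n=15: →11(L), so W
n=16: →10(L), so W
n=17: →11(L), so W
n=18: →15(W), 14(W), 12(W) — all W, so L
Every move from 18 reaches a W position, so the mover loses.

Sam wins.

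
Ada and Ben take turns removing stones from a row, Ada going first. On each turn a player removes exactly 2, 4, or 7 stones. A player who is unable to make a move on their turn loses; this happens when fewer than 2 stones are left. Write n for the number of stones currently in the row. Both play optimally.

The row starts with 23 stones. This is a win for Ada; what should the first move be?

Positions with no move are L. A position that does have a move is losing for the player to move precisely when every available move leads to a winning position for the opponent. Fill in the labels:
n=0: no move → L
n=1: no move → L
n=2: W (go to 0, an L position)
n=3: W (go to 1, an L position)
n=4: W (go to 0, an L position)
n=5: W (go to 1, an L position)
n=6: L (options 4(W), 2(W) are all W)
n=7: W (go to 0, an L position)
n=8: W (go to 6, an L position)
n=9: L (options 7(W), 5(W), 2(W) are all W)
n=10: W (go to 6, an L position)
n=11: W (go to 9, an L position)
n=12: L (options 10(W), 8(W), 5(W) are all W)
n=13: W (go to 9, an L position)
n=14: W (go to 12, an L position)
n=15: L (options 13(W), 11(W), 8(W) are all W)
n=16: W (go to 12, an L position)
n=17: W (go to 15, an L position)
n=18: L (options 16(W), 14(W), 11(W) are all W)
n=19: W (go to 15, an L position)
n=20: W (go to 18, an L position)
n=21: L (options 19(W), 17(W), 14(W) are all W)
n=22: W (go to 18, an L position)
n=23: W (go to 21, an L position)
From 23, the L positions reachable in one move are: 21.

Remove 2, leaving 21.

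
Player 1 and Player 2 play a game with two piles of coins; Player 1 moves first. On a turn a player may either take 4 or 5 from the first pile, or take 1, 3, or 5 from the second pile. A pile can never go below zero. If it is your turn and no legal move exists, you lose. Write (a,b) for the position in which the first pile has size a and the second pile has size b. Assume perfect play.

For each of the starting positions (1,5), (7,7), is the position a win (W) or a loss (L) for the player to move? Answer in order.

Compute win/loss labels from the base case upward. A position with no move is L. Any other position is W if it can reach an L in one move, else L.
No move ever increases a pile, so every position that can arise here has a ≤ 7 and b ≤ 7; it is enough to label the cells with 0 ≤ a ≤ 7 and 0 ≤ b ≤ 7.
Every move lowers a or b (never raises either), so fill the grid row by row in increasing a, and left to right within a row: each cell's successors are then already labelled.
      b=0  b=1  b=2  b=3  b=4  b=5  b=6  b=7
a=0:    L    W    L    W    L    W    L    W
a=1:    L    W    L    W    L    W    L    W
a=2:    L    W    L    W    L    W    L    W
a=3:    L    W    L    W    L    W    L    W
a=4:    W    L    W    L    W    L    W    L
a=5:    W    L    W    L    W    L    W    L
a=6:    W    L    W    L    W    L    W    L
a=7:    W    L    W    L    W    L    W    L
Cells with no legal move (terminal, hence L): (0,0), (1,0), (2,0), (3,0).
The remaining L cells, each justified by listing all of its moves:
(0,2): →(0,1)(W) only, which is W, so L
(0,4): →(0,3)(W), (0,1)(W) — all W, so L
(0,6): →(0,5)(W), (0,3)(W), (0,1)(W) — all W, so L
(1,2): →(1,1)(W) only, which is W, so L
(1,4): →(1,3)(W), (1,1)(W) — all W, so L
(1,6): →(1,5)(W), (1,3)(W), (1,1)(W) — all W, so L
(2,2): →(2,1)(W) only, which is W, so L
(2,4): →(2,3)(W), (2,1)(W) — all W, so L
(2,6): →(2,5)(W), (2,3)(W), (2,1)(W) — all W, so L
(3,2): →(3,1)(W) only, which is W, so L
(3,4): →(3,3)(W), (3,1)(W) — all W, so L
(3,6): →(3,5)(W), (3,3)(W), (3,1)(W) — all W, so L
(4,1): →(0,1)(W), (4,0)(W) — all W, so L
(4,3): →(0,3)(W), (4,2)(W), (4,0)(W) — all W, so L
(4,5): →(0,5)(W), (4,4)(W), (4,2)(W), (4,0)(W) — all W, so L
(4,7): →(0,7)(W), (4,6)(W), (4,4)(W), (4,2)(W) — all W, so L
(5,1): →(1,1)(W), (0,1)(W), (5,0)(W) — all W, so L
(5,3): →(1,3)(W), (0,3)(W), (5,2)(W), (5,0)(W) — all W, so L
(5,5): →(1,5)(W), (0,5)(W), (5,4)(W), (5,2)(W), (5,0)(W) — all W, so L
(5,7): →(1,7)(W), (0,7)(W), (5,6)(W), (5,4)(W), (5,2)(W) — all W, so L
(6,1): →(2,1)(W), (1,1)(W), (6,0)(W) — all W, so L
(6,3): →(2,3)(W), (1,3)(W), (6,2)(W), (6,0)(W) — all W, so L
(6,5): →(2,5)(W), (1,5)(W), (6,4)(W), (6,2)(W), (6,0)(W) — all W, so L
(6,7): →(2,7)(W), (1,7)(W), (6,6)(W), (6,4)(W), (6,2)(W) — all W, so L
(7,1): →(3,1)(W), (2,1)(W), (7,0)(W) — all W, so L
(7,3): →(3,3)(W), (2,3)(W), (7,2)(W), (7,0)(W) — all W, so L
(7,5): →(3,5)(W), (2,5)(W), (7,4)(W), (7,2)(W), (7,0)(W) — all W, so L
(7,7): →(3,7)(W), (2,7)(W), (7,6)(W), (7,4)(W), (7,2)(W) — all W, so L
Every other cell has at least one move into one of the L cells above, so it is W.
(1,5): the move to (1,4) reaches an L cell, so W
(7,7): one of the L cells justified above, so L

(1,5): W, (7,7): L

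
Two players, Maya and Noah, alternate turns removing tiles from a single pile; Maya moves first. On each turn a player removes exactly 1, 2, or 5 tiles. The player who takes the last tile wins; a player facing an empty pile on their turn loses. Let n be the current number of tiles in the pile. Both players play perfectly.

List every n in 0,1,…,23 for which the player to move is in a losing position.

Work bottom-up. With no move the player to move loses. Otherwise the position is W if at least one move leads to an L position for the opponent, and L if every move leads to a W.
n=0: no move → L
n=1: can move to 0, which is L ⇒ W
n=2: can move to 0, which is L ⇒ W
n=3: moves to 2(W), 1(W); every one is W ⇒ L
n=4: can move to 3, which is L ⇒ W
n=5: can move to 3, which is L ⇒ W
n=6: moves to 5(W), 4(W), 1(W); every one is W ⇒ L
n=7: can move to 6, which is L ⇒ W
n=8: can move to 6, which is L ⇒ W
n=9: moves to 8(W), 7(W), 4(W); every one is W ⇒ L
n=10: can move to 9, which is L ⇒ W
n=11: can move to 9, which is L ⇒ W
n=12: moves to 11(W), 10(W), 7(W); every one is W ⇒ L
n=13: can move to 12, which is L ⇒ W
n=14: can move to 12, which is L ⇒ W
n=15: moves to 14(W), 13(W), 10(W); every one is W ⇒ L
n=16: can move to 15, which is L ⇒ W
n=17: can move to 15, which is L ⇒ W
n=18: moves to 17(W), 16(W), 13(W); every one is W ⇒ L
n=19: can move to 18, which is L ⇒ W
n=20: can move to 18, which is L ⇒ W
n=21: moves to 20(W), 19(W), 16(W); every one is W ⇒ L
n=22: can move to 21, which is L ⇒ W
n=23: can move to 21, which is L ⇒ W
Reading off the rows marked L gives the requested list; there are 8 such values of n.

0, 3, 6, 9, 12, 15, 18, 21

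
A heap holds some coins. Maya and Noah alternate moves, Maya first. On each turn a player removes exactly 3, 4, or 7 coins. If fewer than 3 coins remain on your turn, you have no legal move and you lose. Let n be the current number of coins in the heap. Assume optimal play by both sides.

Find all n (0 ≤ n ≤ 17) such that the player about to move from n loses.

0, 1, 2, 10, 11, 12

Use the standard recursion: the mover loses at a terminal position; elsewhere, the mover wins exactly when some move hands the opponent an L position.
n=0: no move → L
n=1: no move → L
n=2: no move → L
n=3: reaches L-position 0 → W
n=4: reaches L-position 1 → W
n=5: reaches L-position 2 → W
n=6: reaches L-position 2 → W
n=7: reaches L-position 0 → W
n=8: reaches L-position 1 → W
n=9: reaches L-position 2 → W
n=10: only reaches 7(W), 6(W), 3(W), all W → L
n=11: only reaches 8(W), 7(W), 4(W), all W → L
n=12: only reaches 9(W), 8(W), 5(W), all W → L
n=13: reaches L-position 10 → W
n=14: reaches L-position 11 → W
n=15: reaches L-position 12 → W
n=16: reaches L-position 12 → W
n=17: reaches L-position 10 → W
The losing starting values of n are exactly the entries labelled L in this table (6 of them).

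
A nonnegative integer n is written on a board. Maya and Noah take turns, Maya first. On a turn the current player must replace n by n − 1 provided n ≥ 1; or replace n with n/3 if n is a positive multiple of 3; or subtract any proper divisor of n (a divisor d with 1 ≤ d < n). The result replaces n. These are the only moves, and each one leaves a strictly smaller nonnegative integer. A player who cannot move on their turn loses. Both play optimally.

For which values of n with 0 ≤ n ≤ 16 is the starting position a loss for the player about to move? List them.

0, 2, 5, 7, 9, 11, 13, 16

Use the standard recursion: the mover loses at a terminal position; elsewhere, the mover wins exactly when some move hands the opponent an L position.
n=0: no move → L
n=1: W (go to 0, an L position)
n=2: L (sole option 1(W) is W)
n=3: W (go to 2, an L position)
n=4: W (go to 2, an L position)
n=5: L (sole option 4(W) is W)
n=6: W (go to 2, an L position)
n=7: L (sole option 6(W) is W)
n=8: W (go to 7, an L position)
n=9: L (options 3(W), 6(W), 8(W) are all W)
n=10: W (go to 5, an L position)
n=11: L (sole option 10(W) is W)
n=12: W (go to 9, an L position)
n=13: L (sole option 12(W) is W)
n=14: W (go to 7, an L position)
n=15: W (go to 5, an L position)
n=16: L (options 8(W), 12(W), 14(W), 15(W) are all W)
Reading off the rows marked L gives the requested list; there are 8 such values of n.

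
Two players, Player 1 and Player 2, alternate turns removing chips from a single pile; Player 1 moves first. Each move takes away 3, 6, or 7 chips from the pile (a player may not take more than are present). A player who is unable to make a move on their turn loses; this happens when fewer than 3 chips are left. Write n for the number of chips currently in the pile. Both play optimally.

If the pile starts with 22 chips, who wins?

Classify positions by backward induction: terminal positions (no move available) are L. From any other position, the mover wins iff some move reaches an L.
n=0: no move → L
n=1: no move → L
n=2: no move → L
n=3: W (go to 0, an L position)
n=4: W (go to 1, an L position)
n=5: W (go to 2, an L position)
n=6: W (go to 0, an L position)
n=7: W (go to 1, an L position)
n=8: W (go to 2, an L position)
n=9: W (go to 2, an L position)
n=10: L (options 7(W), 4(W), 3(W) are all W)
n=11: L (options 8(W), 5(W), 4(W) are all W)
n=12: L (options 9(W), 6(W), 5(W) are all W)
n=13: W (go to 10, an L position)
n=14: W (go to 11, an L position)
n=15: W (go to 12, an L position)
n=16: W (go to 10, an L position)
n=17: W (go to 11, an L position)
n=18: W (go to 12, an L position)
n=19: W (go to 12, an L position)
n=20: L (options 17(W), 14(W), 13(W) are all W)
n=21: L (options 18(W), 15(W), 14(W) are all W)
n=22: L (options 19(W), 16(W), 15(W) are all W)
Every move from 22 reaches a W position, so the mover loses.

Player 2 wins.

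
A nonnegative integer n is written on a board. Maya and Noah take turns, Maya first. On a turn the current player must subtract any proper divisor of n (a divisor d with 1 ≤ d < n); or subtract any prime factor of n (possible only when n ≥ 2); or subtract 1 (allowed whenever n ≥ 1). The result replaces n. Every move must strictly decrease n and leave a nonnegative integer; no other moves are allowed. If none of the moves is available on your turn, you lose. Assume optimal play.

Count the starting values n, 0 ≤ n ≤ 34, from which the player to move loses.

7

Classify positions by backward induction: terminal positions (no move available) are L. From any other position, the mover wins iff some move reaches an L.
n=0: no move → L
n=1: W (go to 0, an L position)
n=2: W (go to 0, an L position)
n=3: W (go to 0, an L position)
n=4: L (options 2(W), 3(W) are all W)
n=5: W (go to 0, an L position)
n=6: W (go to 4, an L position)
n=7: W (go to 0, an L position)
n=8: W (go to 4, an L position)
n=9: L (options 6(W), 8(W) are all W)
n=10: W (go to 9, an L position)
n=11: W (go to 0, an L position)
n=12: W (go to 9, an L position)
n=13: W (go to 0, an L position)
n=14: L (options 7(W), 12(W), 13(W) are all W)
n=15: W (go to 14, an L position)
n=16: W (go to 14, an L position)
n=17: W (go to 0, an L position)
n=18: W (go to 9, an L position)
n=19: W (go to 0, an L position)
n=20: L (options 10(W), 15(W), 16(W), 18(W), 19(W) are all W)
n=21: W (go to 14, an L position)
n=22: W (go to 20, an L position)
n=23: W (go to 0, an L position)
n=24: W (go to 20, an L position)
n=25: W (go to 20, an L position)
n=26: L (options 13(W), 24(W), 25(W) are all W)
n=27: W (go to 26, an L position)
n=28: W (go to 14, an L position)
n=29: W (go to 0, an L position)
n=30: W (go to 20, an L position)
n=31: W (go to 0, an L position)
n=32: L (options 16(W), 24(W), 28(W), 30(W), 31(W) are all W)
n=33: W (go to 32, an L position)
n=34: W (go to 32, an L position)
L entries with 0 ≤ n ≤ 34: n = 0, 4, 9, 14, 20, 26, 32; that makes 7.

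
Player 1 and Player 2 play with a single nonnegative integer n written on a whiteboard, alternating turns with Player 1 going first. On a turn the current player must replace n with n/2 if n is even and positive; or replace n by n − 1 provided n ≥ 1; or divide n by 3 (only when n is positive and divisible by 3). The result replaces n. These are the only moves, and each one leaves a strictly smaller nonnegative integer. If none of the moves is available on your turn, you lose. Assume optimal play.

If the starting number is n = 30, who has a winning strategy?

Build the W/L table. Terminal = L. A non-terminal position is W if it has a move to some L; otherwise it is L.
n=0: no move → L
n=1: W (go to 0, an L position)
n=2: L (sole option 1(W) is W)
n=3: W (go to 2, an L position)
n=4: W (go to 2, an L position)
n=5: L (sole option 4(W) is W)
n=6: W (go to 2, an L position)
n=7: L (sole option 6(W) is W)
n=8: W (go to 7, an L position)
n=9: L (options 3(W), 8(W) are all W)
n=10: W (go to 5, an L position)
n=11: L (sole option 10(W) is W)
n=12: W (go to 11, an L position)
n=13: L (sole option 12(W) is W)
n=14: W (go to 7, an L position)
n=15: W (go to 5, an L position)
n=16: L (options 8(W), 15(W) are all W)
n=17: W (go to 16, an L position)
n=18: W (go to 9, an L position)
n=19: L (sole option 18(W) is W)
n=20: W (go to 19, an L position)
n=21: W (go to 7, an L position)
n=22: W (go to 11, an L position)
n=23: L (sole option 22(W) is W)
n=24: W (go to 23, an L position)
n=25: L (sole option 24(W) is W)
n=26: W (go to 13, an L position)
n=27: W (go to 9, an L position)
n=28: L (options 14(W), 27(W) are all W)
n=29: W (go to 28, an L position)
n=30: L (options 10(W), 15(W), 29(W) are all W)
The starting position 30 is L: whatever Player 1 does, the opponent receives a W position.

Player 2 wins.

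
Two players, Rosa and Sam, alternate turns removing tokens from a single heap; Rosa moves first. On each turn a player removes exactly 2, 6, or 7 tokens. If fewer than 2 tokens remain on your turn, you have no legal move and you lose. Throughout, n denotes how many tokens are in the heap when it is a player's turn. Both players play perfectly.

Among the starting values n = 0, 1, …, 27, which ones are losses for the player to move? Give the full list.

Work bottom-up. With no move the player to move loses. Otherwise the position is W if at least one move leads to an L position for the opponent, and L if every move leads to a W.
n=0: no move → L
n=1: no move → L
n=2: W (go to 0, an L position)
n=3: W (go to 1, an L position)
n=4: L (sole option 2(W) is W)
n=5: L (sole option 3(W) is W)
n=6: W (go to 4, an L position)
n=7: W (go to 5, an L position)
n=8: W (go to 1, an L position)
n=9: L (options 7(W), 3(W), 2(W) are all W)
n=10: W (go to 4, an L position)
n=11: W (go to 9, an L position)
n=12: W (go to 5, an L position)
n=13: L (options 11(W), 7(W), 6(W) are all W)
n=14: L (options 12(W), 8(W), 7(W) are all W)
n=15: W (go to 13, an L position)
n=16: W (go to 14, an L position)
n=17: L (options 15(W), 11(W), 10(W) are all W)
n=18: L (options 16(W), 12(W), 11(W) are all W)
n=19: W (go to 17, an L position)
n=20: W (go to 18, an L position)
n=21: W (go to 14, an L position)
n=22: L (options 20(W), 16(W), 15(W) are all W)
n=23: W (go to 17, an L position)
n=24: W (go to 22, an L position)
n=25: W (go to 18, an L position)
n=26: L (options 24(W), 20(W), 19(W) are all W)
n=27: L (options 25(W), 21(W), 20(W) are all W)
The losing starting values of n are exactly the entries labelled L in this table (12 of them).

0, 1, 4, 5, 9, 13, 14, 17, 18, 22, 26, 27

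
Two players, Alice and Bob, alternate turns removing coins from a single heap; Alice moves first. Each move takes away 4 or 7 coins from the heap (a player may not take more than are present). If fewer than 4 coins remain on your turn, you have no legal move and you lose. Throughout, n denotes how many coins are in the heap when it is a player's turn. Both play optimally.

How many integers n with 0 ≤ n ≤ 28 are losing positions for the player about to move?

12

Compute win/loss labels from the base case upward. A position with no move is L. Any other position is W if it can reach an L in one move, else L.
n=0: no move → L
n=1: no move → L
n=2: no move → L
n=3: no move → L
n=4: →0(L), so W
n=5: →1(L), so W
n=6: →2(L), so W
n=7: →3(L), so W
n=8: →1(L), so W
n=9: →2(L), so W
n=10: →3(L), so W
n=11: →7(W), 4(W) — all W, so L
n=12: →8(W), 5(W) — all W, so L
n=13: →9(W), 6(W) — all W, so L
n=14: →10(W), 7(W) — all W, so L
n=15: →11(L), so W
n=16: →12(L), so W
n=17: →13(L), so W
n=18: →14(L), so W
n=19: →12(L), so W
n=20: →13(L), so W
n=21: →14(L), so W
n=22: →18(W), 15(W) — all W, so L
n=23: →19(W), 16(W) — all W, so L
n=24: →20(W), 17(W) — all W, so L
n=25: →21(W), 18(W) — all W, so L
n=26: →22(L), so W
n=27: →23(L), so W
n=28: →24(L), so W
L entries with 0 ≤ n ≤ 28: n = 0, 1, 2, 3, 11, 12, 13, 14, 22, 23, 24, 25; that makes 12.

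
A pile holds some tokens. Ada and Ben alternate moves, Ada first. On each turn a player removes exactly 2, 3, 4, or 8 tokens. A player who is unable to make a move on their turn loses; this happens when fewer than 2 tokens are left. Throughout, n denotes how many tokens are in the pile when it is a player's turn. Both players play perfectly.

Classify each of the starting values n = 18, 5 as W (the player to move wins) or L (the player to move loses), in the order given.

Use the standard recursion: the mover loses at a terminal position; elsewhere, the mover wins exactly when some move hands the opponent an L position.
n=0: no move → L
n=1: no move → L
n=2: →0(L), so W
n=3: →1(L), so W
n=4: →1(L), so W
n=5: →1(L), so W
n=6: →4(W), 3(W), 2(W) — all W, so L
n=7: →5(W), 4(W), 3(W) — all W, so L
n=8: →6(L), so W
n=9: →7(L), so W
n=10: →7(L), so W
n=11: →7(L), so W
n=12: →10(W), 9(W), 8(W), 4(W) — all W, so L
n=13: →11(W), 10(W), 9(W), 5(W) — all W, so L
n=14: →12(L), so W
n=15: →13(L), so W
n=16: →13(L), so W
n=17: →13(L), so W
n=18: →16(W), 15(W), 14(W), 10(W) — all W, so L

18: L, 5: W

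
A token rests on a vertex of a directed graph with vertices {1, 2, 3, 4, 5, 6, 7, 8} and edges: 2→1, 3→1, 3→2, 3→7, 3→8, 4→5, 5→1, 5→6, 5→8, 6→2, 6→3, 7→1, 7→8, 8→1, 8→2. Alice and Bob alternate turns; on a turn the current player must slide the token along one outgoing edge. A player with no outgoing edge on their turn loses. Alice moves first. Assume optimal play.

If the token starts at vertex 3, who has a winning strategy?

Work bottom-up. With no move the player to move loses. Otherwise the position is W if at least one move leads to an L position for the opponent, and L if every move leads to a W.
Every edge goes from a vertex to one that appears earlier in the order 1, 2, 8, 7, 3, 6, 5, 4, so processing vertices in that order labels each vertex after all of its successors.
1: no outgoing edge → L
2: →1(L), so W
8: →1(L), so W
7: →1(L), so W
3: →1(L), so W
6: →3(W), 2(W) — all W, so L
5: →6(L), so W
4: →5(W) only, which is W, so L
The starting position 3 is W: Alice should move to 1, handing over an L position.

Alice wins.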